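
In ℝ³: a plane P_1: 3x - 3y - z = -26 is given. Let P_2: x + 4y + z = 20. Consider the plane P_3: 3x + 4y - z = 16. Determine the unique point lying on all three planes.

Solving the 3×3 linear system 3x - 3y - z = -26, x + 4y + z = 20, 3x + 4y - z = 16 (e.g. by elimination or Cramer's rule, determinant = -28) gives (-3, 6, -1).

(-3, 6, -1)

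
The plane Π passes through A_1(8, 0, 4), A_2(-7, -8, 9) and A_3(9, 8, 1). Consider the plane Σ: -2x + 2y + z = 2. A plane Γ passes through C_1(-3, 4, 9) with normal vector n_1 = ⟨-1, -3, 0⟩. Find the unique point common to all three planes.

(3, 2, 4)

A_1A_2 = (-15, -8, 5), A_1A_3 = (1, 8, -3); a normal to Π is A_1A_2 × A_1A_3 = (-16, -40, -112).
Using A_1: Π has equation -16x - 40y - 112z = -576.
Γ: n_1·r = n_1·C_1 gives -x - 3y = -9.
Solving the 3×3 linear system -16x - 40y - 112z = -576, -2x + 2y + z = 2, -x - 3y = -9 (e.g. by elimination or Cramer's rule, determinant = -904) gives (3, 2, 4).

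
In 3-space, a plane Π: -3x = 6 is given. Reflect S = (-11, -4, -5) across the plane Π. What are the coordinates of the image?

λ = (n·S − d)/|n|² = (33 − 6)/9 = 3.
Reflection = S − 2λn = (-11, -4, -5) − 6·(-3, 0, 0) = (7, -4, -5).

(7, -4, -5)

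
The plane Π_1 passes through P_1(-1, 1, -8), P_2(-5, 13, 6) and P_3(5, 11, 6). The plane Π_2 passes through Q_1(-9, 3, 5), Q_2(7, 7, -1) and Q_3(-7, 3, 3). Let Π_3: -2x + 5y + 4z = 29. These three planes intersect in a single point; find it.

(5, 7, 1)

P_1P_2 = (-4, 12, 14), P_1P_3 = (6, 10, 14); a normal to Π_1 is P_1P_2 × P_1P_3 = (28, 140, -112).
Using P_1: Π_1 has equation 28x + 140y - 112z = 1008.
Q_1Q_2 = (16, 4, -6), Q_1Q_3 = (2, 0, -2); a normal to Π_2 is Q_1Q_2 × Q_1Q_3 = (-8, 20, -8).
Using Q_1: Π_2 has equation -8x + 20y - 8z = 92.
Solving the 3×3 linear system 28x + 140y - 112z = 1008, -8x + 20y - 8z = 92, -2x + 5y + 4z = 29 (e.g. by elimination or Cramer's rule, determinant = 10080) gives (5, 7, 1).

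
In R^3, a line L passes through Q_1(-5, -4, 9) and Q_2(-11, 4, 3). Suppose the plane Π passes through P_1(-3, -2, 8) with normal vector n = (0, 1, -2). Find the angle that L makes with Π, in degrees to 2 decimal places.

50.08

A direction vector for L is Q_2 − Q_1 = (-6, 8, -6).
Π: n·r = n·P_1 gives y - 2z = -18.
sin θ = |n·v| / (|n||v|) = |20| / (√5 · √136) = 0.76696.
θ ≈ 50.08°.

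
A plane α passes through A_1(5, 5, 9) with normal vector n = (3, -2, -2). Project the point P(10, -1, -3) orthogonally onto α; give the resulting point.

(1, 5, 3)

α: n·r = n·A_1 gives 3x - 2y - 2z = -13.
Foot = P − λn with λ = (n·P − d)/|n|² = (38 − (-13))/17 = 3.
Foot = (10, -1, -3) − 3·(3, -2, -2) = (1, 5, 3).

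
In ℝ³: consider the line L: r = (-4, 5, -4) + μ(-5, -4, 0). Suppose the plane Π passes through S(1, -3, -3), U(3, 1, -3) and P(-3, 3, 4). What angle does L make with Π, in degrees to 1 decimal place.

SU = (2, 4, 0), SP = (-4, 6, 7); a normal to Π is SU × SP = (28, -14, 28).
Using S: Π has equation 28x - 14y + 28z = -14.
sin θ = |n·v| / (|n||v|) = |-84| / (√1764 · √41) = 0.31235.
θ ≈ 18.2°.

18.2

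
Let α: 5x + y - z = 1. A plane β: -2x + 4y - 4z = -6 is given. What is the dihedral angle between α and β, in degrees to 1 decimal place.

cos θ = |n₁·n₂| / (|n₁||n₂|) = |-2| / (√27 · √36).
θ = arccos(0.06415) ≈ 86.3°.

86.3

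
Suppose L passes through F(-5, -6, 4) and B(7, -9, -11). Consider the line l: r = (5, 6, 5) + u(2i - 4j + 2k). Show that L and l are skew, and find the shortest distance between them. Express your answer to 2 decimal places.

A direction vector for L is B − F = (12, -3, -15).
Common perpendicular direction n = (12, -3, -15) × (2, -4, 2) = (-66, -54, -42).
With w = (5, 6, 5) − (-5, -6, 4) = (10, 12, 1), w · n = -1350.
Since n ≠ 0 the lines are not parallel, and w · n = -1350 ≠ 0 so they do not intersect; hence they are skew.
Distance = |w · n| / |n| = |-1350| / √9036 ≈ 14.20.

14.20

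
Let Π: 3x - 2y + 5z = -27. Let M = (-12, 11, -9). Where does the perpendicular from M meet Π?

(-6, 7, 1)

Foot = M − λn with λ = (n·M − d)/|n|² = (-103 − (-27))/38 = -2.
Foot = (-12, 11, -9) − (-2)·(3, -2, 5) = (-6, 7, 1).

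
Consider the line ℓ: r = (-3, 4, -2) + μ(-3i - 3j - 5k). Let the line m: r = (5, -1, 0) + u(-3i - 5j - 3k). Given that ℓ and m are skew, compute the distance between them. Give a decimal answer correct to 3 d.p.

8.062

Common perpendicular direction n = (-3, -3, -5) × (-3, -5, -3) = (-16, 6, 6).
With w = (5, -1, 0) − (-3, 4, -2) = (8, -5, 2), w · n = -146.
Distance = |w · n| / |n| = |-146| / √328 ≈ 8.062.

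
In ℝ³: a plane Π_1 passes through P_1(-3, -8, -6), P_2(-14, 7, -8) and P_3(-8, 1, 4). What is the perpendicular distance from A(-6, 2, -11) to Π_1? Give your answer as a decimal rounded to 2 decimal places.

3.93

P_1P_2 = (-11, 15, -2), P_1P_3 = (-5, 9, 10); a normal to Π_1 is P_1P_2 × P_1P_3 = (168, 120, -24).
Using P_1: Π_1 has equation 168x + 120y - 24z = -1320.
n·A − d = (168)·(-6) + (120)·(2) + (-24)·(-11) − (-1320) = 816; |n| = √43200.
Distance = |816| / √43200 = 816/√43200 ≈ 3.93.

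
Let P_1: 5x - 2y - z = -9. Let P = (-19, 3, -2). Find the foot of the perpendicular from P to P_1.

Foot = P − λn with λ = (n·P − d)/|n|² = (-99 − (-9))/30 = -3.
Foot = (-19, 3, -2) − (-3)·(5, -2, -1) = (-4, -3, -5).

(-4, -3, -5)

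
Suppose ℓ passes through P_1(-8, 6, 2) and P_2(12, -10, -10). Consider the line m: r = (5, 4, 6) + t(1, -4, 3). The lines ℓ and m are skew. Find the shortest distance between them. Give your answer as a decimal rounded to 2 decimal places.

10.00

A direction vector for ℓ is P_2 − P_1 = (20, -16, -12).
Common perpendicular direction n = (20, -16, -12) × (1, -4, 3) = (-96, -72, -64).
With w = (5, 4, 6) − (-8, 6, 2) = (13, -2, 4), w · n = -1360.
Distance = |w · n| / |n| = |-1360| / √18496 ≈ 10.00.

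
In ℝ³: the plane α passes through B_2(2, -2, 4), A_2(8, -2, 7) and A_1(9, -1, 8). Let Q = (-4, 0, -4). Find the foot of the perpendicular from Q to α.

B_2A_2 = (6, 0, 3), B_2A_1 = (7, 1, 4); a normal to α is B_2A_2 × B_2A_1 = (-3, -3, 6).
Using B_2: α has equation -3x - 3y + 6z = 24.
Foot = Q − λn with λ = (n·Q − d)/|n|² = (-12 − 24)/54 = -2/3.
Foot = (-4, 0, -4) − (-2/3)·(-3, -3, 6) = (-6, -2, 0).

(-6, -2, 0)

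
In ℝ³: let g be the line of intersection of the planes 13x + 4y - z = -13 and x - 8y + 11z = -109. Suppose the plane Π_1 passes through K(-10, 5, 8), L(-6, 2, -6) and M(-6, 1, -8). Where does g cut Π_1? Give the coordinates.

(-3, 5, -6)

Direction of g: (13, 4, -1) × (1, -8, 11) = (36, -144, -108).
A point on g: solving the two plane equations with x = 0 gives (0, -7, -15).
KL = (4, -3, -14), KM = (4, -4, -16); a normal to Π_1 is KL × KM = (-8, 8, -4).
Using K: Π_1 has equation -8x + 8y - 4z = 88.
Substitute r = (0, -7, -15) + t(36, -144, -108) into the plane: 4 + (-1008)t = 88, so t = -1/12.
Intersection: (0, -7, -15) + (-1/12)·(36, -144, -108) = (-3, 5, -6).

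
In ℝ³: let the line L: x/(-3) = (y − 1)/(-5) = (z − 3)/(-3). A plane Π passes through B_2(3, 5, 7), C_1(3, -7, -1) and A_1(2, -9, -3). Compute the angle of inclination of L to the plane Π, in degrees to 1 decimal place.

15.0

L has direction (-3, -5, -3) through (0, 1, 3).
B_2C_1 = (0, -12, -8), B_2A_1 = (-1, -14, -10); a normal to Π is B_2C_1 × B_2A_1 = (8, 8, -12).
Using B_2: Π has equation 8x + 8y - 12z = -20.
sin θ = |n·v| / (|n||v|) = |-28| / (√272 · √43) = 0.25890.
θ ≈ 15.0°.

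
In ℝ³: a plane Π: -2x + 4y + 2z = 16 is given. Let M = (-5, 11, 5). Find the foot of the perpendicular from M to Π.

Foot = M − λn with λ = (n·M − d)/|n|² = (64 − 16)/24 = 2.
Foot = (-5, 11, 5) − 2·(-2, 4, 2) = (-1, 3, 1).

(-1, 3, 1)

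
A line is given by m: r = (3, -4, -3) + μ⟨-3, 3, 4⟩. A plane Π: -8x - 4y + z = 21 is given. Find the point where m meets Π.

Substitute r = (3, -4, -3) + t(-3, 3, 4) into the plane: -11 + 16t = 21, so t = 2.
Intersection: (3, -4, -3) + 2·(-3, 3, 4) = (-3, 2, 5).

(-3, 2, 5)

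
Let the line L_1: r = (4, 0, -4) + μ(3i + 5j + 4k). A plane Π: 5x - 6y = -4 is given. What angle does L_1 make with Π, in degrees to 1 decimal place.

15.8

sin θ = |n·v| / (|n||v|) = |-15| / (√61 · √50) = 0.27161.
θ ≈ 15.8°.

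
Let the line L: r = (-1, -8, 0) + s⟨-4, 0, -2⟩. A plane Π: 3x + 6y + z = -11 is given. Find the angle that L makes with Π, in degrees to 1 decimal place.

sin θ = |n·v| / (|n||v|) = |-14| / (√46 · √20) = 0.46157.
θ ≈ 27.5°.

27.5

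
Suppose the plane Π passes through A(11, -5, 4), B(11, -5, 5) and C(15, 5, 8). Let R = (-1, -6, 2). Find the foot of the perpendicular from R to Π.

(9, -10, 2)

AB = (0, 0, 1), AC = (4, 10, 4); a normal to Π is AB × AC = (-10, 4, 0).
Using A: Π has equation -10x + 4y = -130.
Foot = R − λn with λ = (n·R − d)/|n|² = (-14 − (-130))/116 = 1.
Foot = (-1, -6, 2) − 1·(-10, 4, 0) = (9, -10, 2).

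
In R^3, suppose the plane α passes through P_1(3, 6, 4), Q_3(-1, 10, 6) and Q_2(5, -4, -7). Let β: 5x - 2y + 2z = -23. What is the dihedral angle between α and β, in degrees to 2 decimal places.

85.76

P_1Q_3 = (-4, 4, 2), P_1Q_2 = (2, -10, -11); a normal to α is P_1Q_3 × P_1Q_2 = (-24, -40, 32).
Using P_1: α has equation -24x - 40y + 32z = -184.
cos θ = |n₁·n₂| / (|n₁||n₂|) = |24| / (√3200 · √33).
θ = arccos(0.07385) ≈ 85.76°.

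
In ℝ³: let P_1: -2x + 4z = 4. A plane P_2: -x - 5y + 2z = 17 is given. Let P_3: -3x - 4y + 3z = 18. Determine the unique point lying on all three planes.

(-2, -3, 0)

Solving the 3×3 linear system -2x + 4z = 4, -x - 5y + 2z = 17, -3x - 4y + 3z = 18 (e.g. by elimination or Cramer's rule, determinant = -30) gives (-2, -3, 0).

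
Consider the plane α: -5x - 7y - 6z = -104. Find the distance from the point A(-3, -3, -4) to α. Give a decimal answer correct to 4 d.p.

15.6368

n·A − d = (-5)·(-3) + (-7)·(-3) + (-6)·(-4) − (-104) = 164; |n| = √110.
Distance = |164| / √110 = 164/√110 ≈ 15.6368.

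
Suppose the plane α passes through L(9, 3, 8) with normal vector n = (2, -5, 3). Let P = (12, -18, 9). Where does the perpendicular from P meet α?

(6, -3, 0)

α: n·r = n·L gives 2x - 5y + 3z = 27.
Foot = P − λn with λ = (n·P − d)/|n|² = (141 − 27)/38 = 3.
Foot = (12, -18, 9) − 3·(2, -5, 3) = (6, -3, 0).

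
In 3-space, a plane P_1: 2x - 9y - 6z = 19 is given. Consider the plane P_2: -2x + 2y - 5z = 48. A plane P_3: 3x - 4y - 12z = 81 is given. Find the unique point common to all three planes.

Solving the 3×3 linear system 2x - 9y - 6z = 19, -2x + 2y - 5z = 48, 3x - 4y - 12z = 81 (e.g. by elimination or Cramer's rule, determinant = 251) gives (-1, 3, -8).

(-1, 3, -8)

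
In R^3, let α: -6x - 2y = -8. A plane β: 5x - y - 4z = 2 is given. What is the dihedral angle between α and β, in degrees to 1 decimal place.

46.9

cos θ = |n₁·n₂| / (|n₁||n₂|) = |-28| / (√40 · √42).
θ = arccos(0.68313) ≈ 46.9°.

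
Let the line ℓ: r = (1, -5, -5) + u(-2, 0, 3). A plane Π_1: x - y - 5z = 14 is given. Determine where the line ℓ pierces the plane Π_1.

(-1, -5, -2)

Substitute r = (1, -5, -5) + t(-2, 0, 3) into the plane: 31 + (-17)t = 14, so t = 1.
Intersection: (1, -5, -5) + 1·(-2, 0, 3) = (-1, -5, -2).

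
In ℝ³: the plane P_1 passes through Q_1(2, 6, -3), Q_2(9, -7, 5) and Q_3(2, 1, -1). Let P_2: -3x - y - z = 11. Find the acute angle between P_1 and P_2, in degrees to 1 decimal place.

87.0

Q_1Q_2 = (7, -13, 8), Q_1Q_3 = (0, -5, 2); a normal to P_1 is Q_1Q_2 × Q_1Q_3 = (14, -14, -35).
Using Q_1: P_1 has equation 14x - 14y - 35z = 49.
cos θ = |n₁·n₂| / (|n₁||n₂|) = |7| / (√1617 · √11).
θ = arccos(0.05249) ≈ 87.0°.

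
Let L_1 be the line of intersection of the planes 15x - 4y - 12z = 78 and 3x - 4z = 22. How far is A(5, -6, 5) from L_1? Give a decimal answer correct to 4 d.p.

11.2184

Direction of L_1: (15, -4, -12) × (3, 0, -4) = (16, 24, 12).
A point on L_1: solving the two plane equations with x = 2 gives (2, 0, -4).
Taking (2, 0, -4) on L_1 with direction v = (16, 24, 12): w = A − (2, 0, -4) = (3, -6, 9), and w × v = (-288, 108, 168).
Distance = |w × v| / |v| = √122832 / √976 ≈ 11.2184.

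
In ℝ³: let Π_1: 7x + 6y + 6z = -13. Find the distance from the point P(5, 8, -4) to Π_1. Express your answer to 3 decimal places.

6.545

n·P − d = (7)·(5) + (6)·(8) + (6)·(-4) − (-13) = 72; |n| = √121.
Distance = |72| / √121 = 72/√121 ≈ 6.545.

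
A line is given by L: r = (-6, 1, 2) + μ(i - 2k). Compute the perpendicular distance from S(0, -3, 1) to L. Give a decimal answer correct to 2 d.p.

6.34

Taking (-6, 1, 2) on L with direction v = (1, 0, -2): w = S − (-6, 1, 2) = (6, -4, -1), and w × v = (8, 11, 4).
Distance = |w × v| / |v| = √201 / √5 ≈ 6.34.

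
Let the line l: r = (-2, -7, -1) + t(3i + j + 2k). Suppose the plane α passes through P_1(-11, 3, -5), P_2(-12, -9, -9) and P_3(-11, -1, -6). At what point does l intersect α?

(-8, -9, -5)

P_1P_2 = (-1, -12, -4), P_1P_3 = (0, -4, -1); a normal to α is P_1P_2 × P_1P_3 = (-4, -1, 4).
Using P_1: α has equation -4x - y + 4z = 21.
Substitute r = (-2, -7, -1) + t(3, 1, 2) into the plane: 11 + (-5)t = 21, so t = -2.
Intersection: (-2, -7, -1) + (-2)·(3, 1, 2) = (-8, -9, -5).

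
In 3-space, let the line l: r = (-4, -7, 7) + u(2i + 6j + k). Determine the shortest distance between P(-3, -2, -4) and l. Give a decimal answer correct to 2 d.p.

Taking (-4, -7, 7) on l with direction v = (2, 6, 1): w = P − (-4, -7, 7) = (1, 5, -11), and w × v = (71, -23, -4).
Distance = |w × v| / |v| = √5586 / √41 ≈ 11.67.

11.67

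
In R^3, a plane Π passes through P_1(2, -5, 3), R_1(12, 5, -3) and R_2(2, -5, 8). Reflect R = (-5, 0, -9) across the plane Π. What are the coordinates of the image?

P_1R_1 = (10, 10, -6), P_1R_2 = (0, 0, 5); a normal to Π is P_1R_1 × P_1R_2 = (50, -50, 0).
Using P_1: Π has equation 50x - 50y = 350.
λ = (n·R − d)/|n|² = (-250 − 350)/5000 = -3/25.
Reflection = R − 2λn = (-5, 0, -9) − (-6/25)·(50, -50, 0) = (7, -12, -9).

(7, -12, -9)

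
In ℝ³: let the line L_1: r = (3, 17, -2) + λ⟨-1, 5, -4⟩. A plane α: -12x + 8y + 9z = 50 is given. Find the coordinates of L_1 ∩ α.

(5, 7, 6)

Substitute r = (3, 17, -2) + t(-1, 5, -4) into the plane: 82 + 16t = 50, so t = -2.
Intersection: (3, 17, -2) + (-2)·(-1, 5, -4) = (5, 7, 6).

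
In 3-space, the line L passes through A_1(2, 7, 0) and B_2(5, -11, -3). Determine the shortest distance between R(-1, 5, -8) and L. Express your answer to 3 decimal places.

A direction vector for L is B_2 − A_1 = (3, -18, -3).
Taking (2, 7, 0) on L with direction v = (3, -18, -3): w = R − (2, 7, 0) = (-3, -2, -8), and w × v = (-138, -33, 60).
Distance = |w × v| / |v| = √23733 / √342 ≈ 8.330.

8.330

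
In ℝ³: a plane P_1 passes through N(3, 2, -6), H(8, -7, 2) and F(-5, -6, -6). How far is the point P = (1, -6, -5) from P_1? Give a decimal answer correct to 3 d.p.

1.889

NH = (5, -9, 8), NF = (-8, -8, 0); a normal to P_1 is NH × NF = (64, -64, -112).
Using N: P_1 has equation 64x - 64y - 112z = 736.
n·P − d = (64)·(1) + (-64)·(-6) + (-112)·(-5) − 736 = 272; |n| = √20736.
Distance = |272| / √20736 = 272/√20736 ≈ 1.889.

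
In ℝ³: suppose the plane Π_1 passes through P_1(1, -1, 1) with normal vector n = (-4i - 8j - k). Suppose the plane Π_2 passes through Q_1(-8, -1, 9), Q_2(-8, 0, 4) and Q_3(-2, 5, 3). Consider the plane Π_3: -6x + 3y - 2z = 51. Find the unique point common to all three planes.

Π_1: n·r = n·P_1 gives -4x - 8y - z = 3.
Q_1Q_2 = (0, 1, -5), Q_1Q_3 = (6, 6, -6); a normal to Π_2 is Q_1Q_2 × Q_1Q_3 = (24, -30, -6).
Using Q_1: Π_2 has equation 24x - 30y - 6z = -216.
Solving the 3×3 linear system -4x - 8y - z = 3, 24x - 30y - 6z = -216, -6x + 3y - 2z = 51 (e.g. by elimination or Cramer's rule, determinant = -876) gives (-6, 3, -3).

(-6, 3, -3)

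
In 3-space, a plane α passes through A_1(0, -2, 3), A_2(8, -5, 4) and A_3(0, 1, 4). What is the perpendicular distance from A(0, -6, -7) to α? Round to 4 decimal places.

8.0000

A_1A_2 = (8, -3, 1), A_1A_3 = (0, 3, 1); a normal to α is A_1A_2 × A_1A_3 = (-6, -8, 24).
Using A_1: α has equation -6x - 8y + 24z = 88.
n·A − d = (-6)·(0) + (-8)·(-6) + (24)·(-7) − 88 = -208; |n| = √676.
Distance = |-208| / √676 = 208/√676 ≈ 8.0000.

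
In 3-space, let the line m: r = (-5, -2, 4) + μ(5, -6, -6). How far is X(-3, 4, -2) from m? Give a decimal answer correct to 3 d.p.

8.658

Taking (-5, -2, 4) on m with direction v = (5, -6, -6): w = X − (-5, -2, 4) = (2, 6, -6), and w × v = (-72, -18, -42).
Distance = |w × v| / |v| = √7272 / √97 ≈ 8.658.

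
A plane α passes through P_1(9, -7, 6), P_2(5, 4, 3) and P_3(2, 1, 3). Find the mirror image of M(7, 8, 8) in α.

P_1P_2 = (-4, 11, -3), P_1P_3 = (-7, 8, -3); a normal to α is P_1P_2 × P_1P_3 = (-9, 9, 45).
Using P_1: α has equation -9x + 9y + 45z = 126.
λ = (n·M − d)/|n|² = (369 − 126)/2187 = 1/9.
Reflection = M − 2λn = (7, 8, 8) − (2/9)·(-9, 9, 45) = (9, 6, -2).

(9, 6, -2)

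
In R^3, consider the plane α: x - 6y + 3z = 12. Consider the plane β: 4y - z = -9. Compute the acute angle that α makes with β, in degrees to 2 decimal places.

15.09

cos θ = |n₁·n₂| / (|n₁||n₂|) = |-27| / (√46 · √17).
θ = arccos(0.96552) ≈ 15.09°.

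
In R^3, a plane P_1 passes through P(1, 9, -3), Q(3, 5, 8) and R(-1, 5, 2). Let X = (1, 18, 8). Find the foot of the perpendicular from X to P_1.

(7, 10, 4)

PQ = (2, -4, 11), PR = (-2, -4, 5); a normal to P_1 is PQ × PR = (24, -32, -16).
Using P: P_1 has equation 24x - 32y - 16z = -216.
Foot = X − λn with λ = (n·X − d)/|n|² = (-680 − (-216))/1856 = -1/4.
Foot = (1, 18, 8) − (-1/4)·(24, -32, -16) = (7, 10, 4).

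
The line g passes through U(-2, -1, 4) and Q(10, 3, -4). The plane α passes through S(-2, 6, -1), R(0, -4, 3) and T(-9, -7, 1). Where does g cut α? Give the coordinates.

A direction vector for g is Q − U = (12, 4, -8).
SR = (2, -10, 4), ST = (-7, -13, 2); a normal to α is SR × ST = (32, -32, -96).
Using S: α has equation 32x - 32y - 96z = -160.
Substitute r = (-2, -1, 4) + t(12, 4, -8) into the plane: -416 + 1024t = -160, so t = 1/4.
Intersection: (-2, -1, 4) + (1/4)·(12, 4, -8) = (1, 0, 2).

(1, 0, 2)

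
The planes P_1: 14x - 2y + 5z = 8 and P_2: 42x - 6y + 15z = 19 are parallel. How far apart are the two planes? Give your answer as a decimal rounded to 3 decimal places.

0.111

Rescale P_2 by 1/3: 14x - 2y + 5z = 19/3. Then distance = |8 − (19/3)| / √225 ≈ 0.111.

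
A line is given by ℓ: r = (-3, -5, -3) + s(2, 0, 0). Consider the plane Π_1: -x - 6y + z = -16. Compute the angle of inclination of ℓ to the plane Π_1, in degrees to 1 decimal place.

sin θ = |n·v| / (|n||v|) = |-2| / (√38 · √4) = 0.16222.
θ ≈ 9.3°.

9.3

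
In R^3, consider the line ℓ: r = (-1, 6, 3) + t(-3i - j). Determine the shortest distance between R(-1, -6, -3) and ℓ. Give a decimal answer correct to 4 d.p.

12.8686

Taking (-1, 6, 3) on ℓ with direction v = (-3, -1, 0): w = R − (-1, 6, 3) = (0, -12, -6), and w × v = (-6, 18, -36).
Distance = |w × v| / |v| = √1656 / √10 ≈ 12.8686.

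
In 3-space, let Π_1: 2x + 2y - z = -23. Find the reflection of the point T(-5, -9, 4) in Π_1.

(-1, -5, 2)

λ = (n·T − d)/|n|² = (-32 − (-23))/9 = -1.
Reflection = T − 2λn = (-5, -9, 4) − (-2)·(2, 2, -1) = (-1, -5, 2).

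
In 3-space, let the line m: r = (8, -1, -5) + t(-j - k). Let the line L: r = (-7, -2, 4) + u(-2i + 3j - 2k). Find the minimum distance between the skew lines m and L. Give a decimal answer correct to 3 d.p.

16.537

Common perpendicular direction n = (0, -1, -1) × (-2, 3, -2) = (5, 2, -2).
With w = (-7, -2, 4) − (8, -1, -5) = (-15, -1, 9), w · n = -95.
Distance = |w · n| / |n| = |-95| / √33 ≈ 16.537.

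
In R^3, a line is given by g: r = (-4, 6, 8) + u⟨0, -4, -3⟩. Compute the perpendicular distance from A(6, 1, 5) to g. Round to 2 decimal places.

10.02

Taking (-4, 6, 8) on g with direction v = (0, -4, -3): w = A − (-4, 6, 8) = (10, -5, -3), and w × v = (3, 30, -40).
Distance = |w × v| / |v| = √2509 / √25 ≈ 10.02.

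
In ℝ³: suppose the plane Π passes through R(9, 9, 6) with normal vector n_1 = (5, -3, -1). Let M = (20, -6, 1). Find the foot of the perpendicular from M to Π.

(5, 3, 4)

Π: n_1·r = n_1·R gives 5x - 3y - z = 12.
Foot = M − λn with λ = (n·M − d)/|n|² = (117 − 12)/35 = 3.
Foot = (20, -6, 1) − 3·(5, -3, -1) = (5, 3, 4).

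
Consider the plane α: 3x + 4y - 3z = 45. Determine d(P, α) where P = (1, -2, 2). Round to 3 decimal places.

n·P − d = (3)·(1) + (4)·(-2) + (-3)·(2) − 45 = -56; |n| = √34.
Distance = |-56| / √34 = 56/√34 ≈ 9.604.

9.604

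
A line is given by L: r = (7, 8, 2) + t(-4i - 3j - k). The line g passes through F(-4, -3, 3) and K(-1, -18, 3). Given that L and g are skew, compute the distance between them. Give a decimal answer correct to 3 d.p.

3.778

A direction vector for g is K − F = (3, -15, 0).
Common perpendicular direction n = (-4, -3, -1) × (3, -15, 0) = (-15, -3, 69).
With w = (-4, -3, 3) − (7, 8, 2) = (-11, -11, 1), w · n = 267.
Distance = |w · n| / |n| = |267| / √4995 ≈ 3.778.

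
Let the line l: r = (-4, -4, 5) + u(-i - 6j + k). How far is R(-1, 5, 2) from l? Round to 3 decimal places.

Taking (-4, -4, 5) on l with direction v = (-1, -6, 1): w = R − (-4, -4, 5) = (3, 9, -3), and w × v = (-9, 0, -9).
Distance = |w × v| / |v| = √162 / √38 ≈ 2.065.

2.065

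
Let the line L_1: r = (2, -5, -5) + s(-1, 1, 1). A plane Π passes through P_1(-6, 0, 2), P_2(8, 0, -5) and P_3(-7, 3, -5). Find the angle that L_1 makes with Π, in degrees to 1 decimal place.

P_1P_2 = (14, 0, -7), P_1P_3 = (-1, 3, -7); a normal to Π is P_1P_2 × P_1P_3 = (21, 105, 42).
Using P_1: Π has equation 21x + 105y + 42z = -42.
sin θ = |n·v| / (|n||v|) = |126| / (√13230 · √3) = 0.63246.
θ ≈ 39.2°.

39.2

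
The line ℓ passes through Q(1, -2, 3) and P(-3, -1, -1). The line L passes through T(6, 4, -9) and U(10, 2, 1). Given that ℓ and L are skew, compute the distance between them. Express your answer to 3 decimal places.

4.342

A direction vector for ℓ is P − Q = (-4, 1, -4).
A direction vector for L is U − T = (4, -2, 10).
Common perpendicular direction n = (-4, 1, -4) × (4, -2, 10) = (2, 24, 4).
With w = (6, 4, -9) − (1, -2, 3) = (5, 6, -12), w · n = 106.
Distance = |w · n| / |n| = |106| / √596 ≈ 4.342.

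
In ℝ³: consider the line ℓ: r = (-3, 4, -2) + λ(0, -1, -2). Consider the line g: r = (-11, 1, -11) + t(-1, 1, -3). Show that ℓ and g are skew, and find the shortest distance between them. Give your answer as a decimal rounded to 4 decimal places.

6.7552

Common perpendicular direction n = (0, -1, -2) × (-1, 1, -3) = (5, 2, -1).
With w = (-11, 1, -11) − (-3, 4, -2) = (-8, -3, -9), w · n = -37.
Since n ≠ 0 the lines are not parallel, and w · n = -37 ≠ 0 so they do not intersect; hence they are skew.
Distance = |w · n| / |n| = |-37| / √30 ≈ 6.7552.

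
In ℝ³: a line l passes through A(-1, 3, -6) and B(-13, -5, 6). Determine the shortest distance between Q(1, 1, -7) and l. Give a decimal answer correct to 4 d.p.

A direction vector for l is B − A = (-12, -8, 12).
Taking (-1, 3, -6) on l with direction v = (-12, -8, 12): w = Q − (-1, 3, -6) = (2, -2, -1), and w × v = (-32, -12, -40).
Distance = |w × v| / |v| = √2768 / √352 ≈ 2.8042.

2.8042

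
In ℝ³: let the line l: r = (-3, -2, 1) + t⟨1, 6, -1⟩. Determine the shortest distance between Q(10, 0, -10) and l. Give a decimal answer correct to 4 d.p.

Taking (-3, -2, 1) on l with direction v = (1, 6, -1): w = Q − (-3, -2, 1) = (13, 2, -11), and w × v = (64, 2, 76).
Distance = |w × v| / |v| = √9876 / √38 ≈ 16.1213.

16.1213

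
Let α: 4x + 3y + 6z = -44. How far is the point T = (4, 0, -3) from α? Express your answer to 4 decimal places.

n·T − d = (4)·(4) + (3)·(0) + (6)·(-3) − (-44) = 42; |n| = √61.
Distance = |42| / √61 = 42/√61 ≈ 5.3775.

5.3775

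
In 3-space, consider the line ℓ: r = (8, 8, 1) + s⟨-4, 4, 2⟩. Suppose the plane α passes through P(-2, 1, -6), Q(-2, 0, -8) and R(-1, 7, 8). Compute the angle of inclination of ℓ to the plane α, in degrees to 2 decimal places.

PQ = (0, -1, -2), PR = (1, 6, 14); a normal to α is PQ × PR = (-2, -2, 1).
Using P: α has equation -2x - 2y + z = -4.
sin θ = |n·v| / (|n||v|) = |2| / (√9 · √36) = 0.11111.
θ ≈ 6.38°.

6.38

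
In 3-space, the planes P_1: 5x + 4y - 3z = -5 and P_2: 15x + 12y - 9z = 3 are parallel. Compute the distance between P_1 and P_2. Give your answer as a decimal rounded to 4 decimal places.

Rescale P_2 by 1/3: 5x + 4y - 3z = 1. Then distance = |-5 − 1| / √50 ≈ 0.8485.

0.8485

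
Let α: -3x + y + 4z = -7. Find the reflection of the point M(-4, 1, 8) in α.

λ = (n·M − d)/|n|² = (45 − (-7))/26 = 2.
Reflection = M − 2λn = (-4, 1, 8) − 4·(-3, 1, 4) = (8, -3, -8).

(8, -3, -8)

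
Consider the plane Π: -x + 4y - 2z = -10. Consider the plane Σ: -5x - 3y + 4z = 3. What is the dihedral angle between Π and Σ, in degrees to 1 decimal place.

cos θ = |n₁·n₂| / (|n₁||n₂|) = |-15| / (√21 · √50).
θ = arccos(0.46291) ≈ 62.4°.

62.4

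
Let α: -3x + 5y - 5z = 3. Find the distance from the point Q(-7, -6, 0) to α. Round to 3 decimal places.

n·Q − d = (-3)·(-7) + (5)·(-6) + (-5)·(0) − 3 = -12; |n| = √59.
Distance = |-12| / √59 = 12/√59 ≈ 1.562.

1.562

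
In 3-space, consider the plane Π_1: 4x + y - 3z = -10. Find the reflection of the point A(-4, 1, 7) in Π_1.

λ = (n·A − d)/|n|² = (-36 − (-10))/26 = -1.
Reflection = A − 2λn = (-4, 1, 7) − (-2)·(4, 1, -3) = (4, 3, 1).

(4, 3, 1)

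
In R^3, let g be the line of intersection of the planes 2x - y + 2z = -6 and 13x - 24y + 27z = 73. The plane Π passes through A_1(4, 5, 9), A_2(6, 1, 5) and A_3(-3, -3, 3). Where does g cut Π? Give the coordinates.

(-8, -4, 3)

Direction of g: (2, -1, 2) × (13, -24, 27) = (21, -28, -35).
A point on g: solving the two plane equations with x = -2 gives (-2, -12, -7).
A_1A_2 = (2, -4, -4), A_1A_3 = (-7, -8, -6); a normal to Π is A_1A_2 × A_1A_3 = (-8, 40, -44).
Using A_1: Π has equation -8x + 40y - 44z = -228.
Substitute r = (-2, -12, -7) + t(21, -28, -35) into the plane: -156 + 252t = -228, so t = -2/7.
Intersection: (-2, -12, -7) + (-2/7)·(21, -28, -35) = (-8, -4, 3).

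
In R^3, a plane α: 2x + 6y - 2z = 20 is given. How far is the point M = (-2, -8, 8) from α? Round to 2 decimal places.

13.27

n·M − d = (2)·(-2) + (6)·(-8) + (-2)·(8) − 20 = -88; |n| = √44.
Distance = |-88| / √44 = 88/√44 ≈ 13.27.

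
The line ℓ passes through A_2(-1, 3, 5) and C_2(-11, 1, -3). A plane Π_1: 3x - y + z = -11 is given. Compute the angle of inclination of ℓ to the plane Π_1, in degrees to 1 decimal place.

56.9

A direction vector for ℓ is C_2 − A_2 = (-10, -2, -8).
sin θ = |n·v| / (|n||v|) = |-36| / (√11 · √168) = 0.83744.
θ ≈ 56.9°.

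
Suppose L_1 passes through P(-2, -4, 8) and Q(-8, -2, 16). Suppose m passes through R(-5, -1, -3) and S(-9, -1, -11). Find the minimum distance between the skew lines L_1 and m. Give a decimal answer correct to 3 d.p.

3.416

A direction vector for L_1 is Q − P = (-6, 2, 8).
A direction vector for m is S − R = (-4, 0, -8).
Common perpendicular direction n = (-6, 2, 8) × (-4, 0, -8) = (-16, -80, 8).
With w = (-5, -1, -3) − (-2, -4, 8) = (-3, 3, -11), w · n = -280.
Distance = |w · n| / |n| = |-280| / √6720 ≈ 3.416.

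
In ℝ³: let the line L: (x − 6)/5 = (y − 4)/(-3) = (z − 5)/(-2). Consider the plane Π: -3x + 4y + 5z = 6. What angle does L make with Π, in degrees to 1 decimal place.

58.1

L has direction (5, -3, -2) through (6, 4, 5).
sin θ = |n·v| / (|n||v|) = |-37| / (√50 · √38) = 0.84884.
θ ≈ 58.1°.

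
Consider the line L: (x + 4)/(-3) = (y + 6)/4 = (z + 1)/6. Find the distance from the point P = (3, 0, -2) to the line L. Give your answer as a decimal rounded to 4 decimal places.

9.2657

L has direction (-3, 4, 6) through (-4, -6, -1).
Taking (-4, -6, -1) on L with direction v = (-3, 4, 6): w = P − (-4, -6, -1) = (7, 6, -1), and w × v = (40, -39, 46).
Distance = |w × v| / |v| = √5237 / √61 ≈ 9.2657.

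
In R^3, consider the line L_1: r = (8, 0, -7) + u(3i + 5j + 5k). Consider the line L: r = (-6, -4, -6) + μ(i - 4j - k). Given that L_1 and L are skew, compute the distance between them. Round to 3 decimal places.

10.773

Common perpendicular direction n = (3, 5, 5) × (1, -4, -1) = (15, 8, -17).
With w = (-6, -4, -6) − (8, 0, -7) = (-14, -4, 1), w · n = -259.
Distance = |w · n| / |n| = |-259| / √578 ≈ 10.773.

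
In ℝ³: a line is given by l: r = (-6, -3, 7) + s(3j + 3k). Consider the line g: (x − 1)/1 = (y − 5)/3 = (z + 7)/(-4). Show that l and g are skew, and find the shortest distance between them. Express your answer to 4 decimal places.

3.7808

g has direction (1, 3, -4) through (1, 5, -7).
Common perpendicular direction n = (0, 3, 3) × (1, 3, -4) = (-21, 3, -3).
With w = (1, 5, -7) − (-6, -3, 7) = (7, 8, -14), w · n = -81.
Since n ≠ 0 the lines are not parallel, and w · n = -81 ≠ 0 so they do not intersect; hence they are skew.
Distance = |w · n| / |n| = |-81| / √459 ≈ 3.7808.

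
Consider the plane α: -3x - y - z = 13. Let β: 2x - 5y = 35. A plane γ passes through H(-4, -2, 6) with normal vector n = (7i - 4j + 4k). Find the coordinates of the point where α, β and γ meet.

γ: n·r = n·H gives 7x - 4y + 4z = 4.
Solving the 3×3 linear system -3x - y - z = 13, 2x - 5y = 35, 7x - 4y + 4z = 4 (e.g. by elimination or Cramer's rule, determinant = 41) gives (0, -7, -6).

(0, -7, -6)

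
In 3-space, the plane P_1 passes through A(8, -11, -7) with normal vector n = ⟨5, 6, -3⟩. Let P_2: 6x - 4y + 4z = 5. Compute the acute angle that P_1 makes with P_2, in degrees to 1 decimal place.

85.0

P_1: n·r = n·A gives 5x + 6y - 3z = -5.
cos θ = |n₁·n₂| / (|n₁||n₂|) = |-6| / (√70 · √68).
θ = arccos(0.08697) ≈ 85.0°.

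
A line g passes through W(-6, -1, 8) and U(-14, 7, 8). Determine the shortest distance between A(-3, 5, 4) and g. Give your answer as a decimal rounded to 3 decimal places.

7.517

A direction vector for g is U − W = (-8, 8, 0).
Taking (-6, -1, 8) on g with direction v = (-8, 8, 0): w = A − (-6, -1, 8) = (3, 6, -4), and w × v = (32, 32, 72).
Distance = |w × v| / |v| = √7232 / √128 ≈ 7.517.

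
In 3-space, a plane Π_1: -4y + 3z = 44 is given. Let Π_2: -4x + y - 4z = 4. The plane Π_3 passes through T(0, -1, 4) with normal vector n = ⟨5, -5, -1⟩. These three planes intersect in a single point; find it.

Π_3: n·r = n·T gives 5x - 5y - z = 1.
Solving the 3×3 linear system -4y + 3z = 44, -4x + y - 4z = 4, 5x - 5y - z = 1 (e.g. by elimination or Cramer's rule, determinant = 141) gives (-7, -8, 4).

(-7, -8, 4)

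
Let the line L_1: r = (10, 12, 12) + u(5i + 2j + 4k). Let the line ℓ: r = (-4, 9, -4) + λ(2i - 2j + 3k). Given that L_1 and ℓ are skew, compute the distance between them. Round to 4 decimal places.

2.3333

Common perpendicular direction n = (5, 2, 4) × (2, -2, 3) = (14, -7, -14).
With w = (-4, 9, -4) − (10, 12, 12) = (-14, -3, -16), w · n = 49.
Distance = |w · n| / |n| = |49| / √441 ≈ 2.3333.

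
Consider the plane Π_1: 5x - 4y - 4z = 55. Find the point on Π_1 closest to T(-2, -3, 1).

(3, -7, -3)

Foot = T − λn with λ = (n·T − d)/|n|² = (-2 − 55)/57 = -1.
Foot = (-2, -3, 1) − (-1)·(5, -4, -4) = (3, -7, -3).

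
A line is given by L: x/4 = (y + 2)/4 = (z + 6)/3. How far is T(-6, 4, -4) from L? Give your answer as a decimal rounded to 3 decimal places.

L has direction (4, 4, 3) through (0, -2, -6).
Taking (0, -2, -6) on L with direction v = (4, 4, 3): w = T − (0, -2, -6) = (-6, 6, 2), and w × v = (10, 26, -48).
Distance = |w × v| / |v| = √3080 / √41 ≈ 8.667.

8.667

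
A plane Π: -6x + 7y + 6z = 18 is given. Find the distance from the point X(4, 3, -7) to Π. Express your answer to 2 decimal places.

5.73

n·X − d = (-6)·(4) + (7)·(3) + (6)·(-7) − 18 = -63; |n| = √121.
Distance = |-63| / √121 = 63/√121 ≈ 5.73.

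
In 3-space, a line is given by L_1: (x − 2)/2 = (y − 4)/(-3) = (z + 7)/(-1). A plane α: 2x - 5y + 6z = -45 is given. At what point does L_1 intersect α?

L_1 has direction (2, -3, -1) through (2, 4, -7).
Substitute r = (2, 4, -7) + t(2, -3, -1) into the plane: -58 + 13t = -45, so t = 1.
Intersection: (2, 4, -7) + 1·(2, -3, -1) = (4, 1, -8).

(4, 1, -8)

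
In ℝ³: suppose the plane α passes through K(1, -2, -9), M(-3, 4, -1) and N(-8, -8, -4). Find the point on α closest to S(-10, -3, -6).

KM = (-4, 6, 8), KN = (-9, -6, 5); a normal to α is KM × KN = (78, -52, 78).
Using K: α has equation 78x - 52y + 78z = -520.
Foot = S − λn with λ = (n·S − d)/|n|² = (-1092 − (-520))/14872 = -1/26.
Foot = (-10, -3, -6) − (-1/26)·(78, -52, 78) = (-7, -5, -3).

(-7, -5, -3)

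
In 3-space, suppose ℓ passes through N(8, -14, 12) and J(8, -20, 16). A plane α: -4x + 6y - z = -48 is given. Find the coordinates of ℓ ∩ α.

A direction vector for ℓ is J − N = (0, -6, 4).
Substitute r = (8, -14, 12) + t(0, -6, 4) into the plane: -128 + (-40)t = -48, so t = -2.
Intersection: (8, -14, 12) + (-2)·(0, -6, 4) = (8, -2, 4).

(8, -2, 4)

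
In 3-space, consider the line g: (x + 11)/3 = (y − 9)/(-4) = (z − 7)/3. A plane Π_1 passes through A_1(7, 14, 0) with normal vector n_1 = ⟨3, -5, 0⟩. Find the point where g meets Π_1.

g has direction (3, -4, 3) through (-11, 9, 7).
Π_1: n_1·r = n_1·A_1 gives 3x - 5y = -49.
Substitute r = (-11, 9, 7) + t(3, -4, 3) into the plane: -78 + 29t = -49, so t = 1.
Intersection: (-11, 9, 7) + 1·(3, -4, 3) = (-8, 5, 10).

(-8, 5, 10)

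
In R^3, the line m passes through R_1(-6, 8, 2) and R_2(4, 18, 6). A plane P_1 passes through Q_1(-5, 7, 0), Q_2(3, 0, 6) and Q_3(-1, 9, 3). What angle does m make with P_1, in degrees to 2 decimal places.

A direction vector for m is R_2 − R_1 = (10, 10, 4).
Q_1Q_2 = (8, -7, 6), Q_1Q_3 = (4, 2, 3); a normal to P_1 is Q_1Q_2 × Q_1Q_3 = (-33, 0, 44).
Using Q_1: P_1 has equation -33x + 44z = 165.
sin θ = |n·v| / (|n||v|) = |-154| / (√3025 · √216) = 0.19052.
θ ≈ 10.98°.

10.98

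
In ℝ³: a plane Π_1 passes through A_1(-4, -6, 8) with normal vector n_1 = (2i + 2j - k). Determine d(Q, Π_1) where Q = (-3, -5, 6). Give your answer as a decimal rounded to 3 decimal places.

Π_1: n_1·r = n_1·A_1 gives 2x + 2y - z = -28.
n·Q − d = (2)·(-3) + (2)·(-5) + (-1)·(6) − (-28) = 6; |n| = √9.
Distance = |6| / √9 = 6/√9 ≈ 2.000.

2.000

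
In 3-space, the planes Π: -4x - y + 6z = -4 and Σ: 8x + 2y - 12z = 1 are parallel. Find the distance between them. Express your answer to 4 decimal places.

0.4808

Rescale Σ by 1/(-2): -4x - y + 6z = -1/2. Then distance = |-4 − (-1/2)| / √53 ≈ 0.4808.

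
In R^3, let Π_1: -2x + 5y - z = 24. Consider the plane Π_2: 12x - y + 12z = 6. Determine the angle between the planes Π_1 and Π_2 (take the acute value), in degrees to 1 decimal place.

cos θ = |n₁·n₂| / (|n₁||n₂|) = |-41| / (√30 · √289).
θ = arccos(0.44033) ≈ 63.9°.

63.9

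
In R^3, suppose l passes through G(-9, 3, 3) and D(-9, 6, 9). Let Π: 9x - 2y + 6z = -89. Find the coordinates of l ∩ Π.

(-9, 1, -1)

A direction vector for l is D − G = (0, 3, 6).
Substitute r = (-9, 3, 3) + t(0, 3, 6) into the plane: -69 + 30t = -89, so t = -2/3.
Intersection: (-9, 3, 3) + (-2/3)·(0, 3, 6) = (-9, 1, -1).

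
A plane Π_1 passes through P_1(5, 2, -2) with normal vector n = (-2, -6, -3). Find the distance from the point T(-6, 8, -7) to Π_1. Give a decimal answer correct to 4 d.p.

Π_1: n·r = n·P_1 gives -2x - 6y - 3z = -16.
n·T − d = (-2)·(-6) + (-6)·(8) + (-3)·(-7) − (-16) = 1; |n| = √49.
Distance = |1| / √49 = 1/√49 ≈ 0.1429.

0.1429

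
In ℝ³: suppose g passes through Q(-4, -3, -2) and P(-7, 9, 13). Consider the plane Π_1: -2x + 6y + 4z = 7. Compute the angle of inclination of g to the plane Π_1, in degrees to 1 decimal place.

A direction vector for g is P − Q = (-3, 12, 15).
sin θ = |n·v| / (|n||v|) = |138| / (√56 · √378) = 0.94850.
θ ≈ 71.5°.

71.5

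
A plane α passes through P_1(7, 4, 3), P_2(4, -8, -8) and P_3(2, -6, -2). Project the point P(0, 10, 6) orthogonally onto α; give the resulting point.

(5, 6, 9)

P_1P_2 = (-3, -12, -11), P_1P_3 = (-5, -10, -5); a normal to α is P_1P_2 × P_1P_3 = (-50, 40, -30).
Using P_1: α has equation -50x + 40y - 30z = -280.
Foot = P − λn with λ = (n·P − d)/|n|² = (220 − (-280))/5000 = 1/10.
Foot = (0, 10, 6) − (1/10)·(-50, 40, -30) = (5, 6, 9).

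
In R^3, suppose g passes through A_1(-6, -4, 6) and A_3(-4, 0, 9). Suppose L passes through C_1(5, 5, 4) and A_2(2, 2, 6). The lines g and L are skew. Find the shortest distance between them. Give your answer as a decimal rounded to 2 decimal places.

2.61

A direction vector for g is A_3 − A_1 = (2, 4, 3).
A direction vector for L is A_2 − C_1 = (-3, -3, 2).
Common perpendicular direction n = (2, 4, 3) × (-3, -3, 2) = (17, -13, 6).
With w = (5, 5, 4) − (-6, -4, 6) = (11, 9, -2), w · n = 58.
Distance = |w · n| / |n| = |58| / √494 ≈ 2.61.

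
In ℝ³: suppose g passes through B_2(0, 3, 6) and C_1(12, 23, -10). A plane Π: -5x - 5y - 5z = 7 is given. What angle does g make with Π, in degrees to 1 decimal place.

19.1

A direction vector for g is C_1 − B_2 = (12, 20, -16).
sin θ = |n·v| / (|n||v|) = |-80| / (√75 · √800) = 0.32660.
θ ≈ 19.1°.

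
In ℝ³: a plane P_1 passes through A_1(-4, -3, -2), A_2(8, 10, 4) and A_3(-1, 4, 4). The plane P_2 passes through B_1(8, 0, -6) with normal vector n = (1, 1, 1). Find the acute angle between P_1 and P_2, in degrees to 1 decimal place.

78.6

A_1A_2 = (12, 13, 6), A_1A_3 = (3, 7, 6); a normal to P_1 is A_1A_2 × A_1A_3 = (36, -54, 45).
Using A_1: P_1 has equation 36x - 54y + 45z = -72.
P_2: n·r = n·B_1 gives x + y + z = 2.
cos θ = |n₁·n₂| / (|n₁||n₂|) = |27| / (√6237 · √3).
θ = arccos(0.19739) ≈ 78.6°.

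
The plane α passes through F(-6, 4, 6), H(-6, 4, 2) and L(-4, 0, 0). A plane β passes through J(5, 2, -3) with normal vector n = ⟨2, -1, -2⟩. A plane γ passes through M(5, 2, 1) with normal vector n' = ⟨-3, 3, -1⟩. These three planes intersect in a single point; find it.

FH = (0, 0, -4), FL = (2, -4, -6); a normal to α is FH × FL = (-16, -8, 0).
Using F: α has equation -16x - 8y = 64.
β: n·r = n·J gives 2x - y - 2z = 14.
γ: n'·r = n'·M gives -3x + 3y - z = -10.
Solving the 3×3 linear system -16x - 8y = 64, 2x - y - 2z = 14, -3x + 3y - z = -10 (e.g. by elimination or Cramer's rule, determinant = -176) gives (-1, -6, -5).

(-1, -6, -5)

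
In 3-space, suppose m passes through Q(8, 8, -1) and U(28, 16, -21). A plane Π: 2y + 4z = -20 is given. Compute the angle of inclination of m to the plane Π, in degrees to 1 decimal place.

A direction vector for m is U − Q = (20, 8, -20).
sin θ = |n·v| / (|n||v|) = |-64| / (√20 · √864) = 0.48686.
θ ≈ 29.1°.

29.1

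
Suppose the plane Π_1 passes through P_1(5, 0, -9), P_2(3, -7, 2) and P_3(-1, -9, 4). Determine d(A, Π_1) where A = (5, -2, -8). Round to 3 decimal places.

1.183

P_1P_2 = (-2, -7, 11), P_1P_3 = (-6, -9, 13); a normal to Π_1 is P_1P_2 × P_1P_3 = (8, -40, -24).
Using P_1: Π_1 has equation 8x - 40y - 24z = 256.
n·A − d = (8)·(5) + (-40)·(-2) + (-24)·(-8) − 256 = 56; |n| = √2240.
Distance = |56| / √2240 = 56/√2240 ≈ 1.183.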